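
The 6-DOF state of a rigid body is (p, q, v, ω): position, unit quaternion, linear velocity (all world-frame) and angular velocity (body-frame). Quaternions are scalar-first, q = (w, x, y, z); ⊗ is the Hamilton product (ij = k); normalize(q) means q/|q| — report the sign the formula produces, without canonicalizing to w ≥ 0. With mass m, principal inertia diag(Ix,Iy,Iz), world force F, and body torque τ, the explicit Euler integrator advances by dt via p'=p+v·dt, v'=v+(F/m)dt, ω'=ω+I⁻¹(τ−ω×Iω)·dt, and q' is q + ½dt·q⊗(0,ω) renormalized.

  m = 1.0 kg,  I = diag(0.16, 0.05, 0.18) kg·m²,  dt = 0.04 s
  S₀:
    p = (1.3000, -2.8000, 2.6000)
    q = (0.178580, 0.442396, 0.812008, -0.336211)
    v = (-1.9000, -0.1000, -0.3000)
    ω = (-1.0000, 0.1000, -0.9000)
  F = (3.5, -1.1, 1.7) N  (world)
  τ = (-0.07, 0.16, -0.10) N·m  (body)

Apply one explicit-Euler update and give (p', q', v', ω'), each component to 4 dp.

p' = (1.2240, -2.8040, 2.5880)
q' = (0.1797, 0.4247, 0.8268, -0.3222)
v' = (-1.7600, -0.1440, -0.2320)
ω' = (-1.0146, 0.2424, -0.9247)

(τ − ω×Iω)/I = (-0.3644, 3.5600, -0.6167)
new body rate ω' = (-1.0146, 0.2424, -0.9247)
2q̇ = q⊗(0,ω) = (0.0586053, -0.8757661, 0.7522254, 0.6955256)
updated quaternion q' = (0.1797, 0.4247, 0.8268, -0.3222)
linear accel F/m = (3.5000, -1.1000, 1.7000)
p + v·dt = (1.2240, -2.8040, 2.5880)
new velocity v' = (-1.7600, -0.1440, -0.2320)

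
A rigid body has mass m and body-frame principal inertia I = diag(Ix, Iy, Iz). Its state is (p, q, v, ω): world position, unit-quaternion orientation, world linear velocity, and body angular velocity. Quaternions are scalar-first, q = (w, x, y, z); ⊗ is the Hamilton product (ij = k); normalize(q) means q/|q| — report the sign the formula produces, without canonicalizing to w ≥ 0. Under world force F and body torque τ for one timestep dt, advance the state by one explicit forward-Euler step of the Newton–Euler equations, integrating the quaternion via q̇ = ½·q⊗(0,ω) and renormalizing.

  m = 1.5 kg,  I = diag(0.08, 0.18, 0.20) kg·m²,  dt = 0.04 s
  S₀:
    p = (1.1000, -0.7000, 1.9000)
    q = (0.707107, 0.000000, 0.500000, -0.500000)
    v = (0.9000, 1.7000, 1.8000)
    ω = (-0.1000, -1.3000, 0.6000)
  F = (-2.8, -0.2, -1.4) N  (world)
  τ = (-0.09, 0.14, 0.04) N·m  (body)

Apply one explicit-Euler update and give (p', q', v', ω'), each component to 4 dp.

angular accel α = (-0.9300, 0.7378, 0.1350)
new body rate ω' = (-0.1372, -1.2705, 0.6054)
2q̇ = q⊗(0,ω) = (0.9500000, -0.4207107, -0.8692391, 0.4742642)
q' = normalize(q + ½dt·q⊗(0,ω)) = (0.7258, -0.0084, 0.4824, -0.4903)
a = (-1.8667, -0.1333, -0.9333)
new position p' = (1.1360, -0.6320, 1.9720)
new velocity v' = (0.8253, 1.6947, 1.7627)

p' = (1.1360, -0.6320, 1.9720)
q' = (0.7258, -0.0084, 0.4824, -0.4903)
v' = (0.8253, 1.6947, 1.7627)
ω' = (-0.1372, -1.2705, 0.6054)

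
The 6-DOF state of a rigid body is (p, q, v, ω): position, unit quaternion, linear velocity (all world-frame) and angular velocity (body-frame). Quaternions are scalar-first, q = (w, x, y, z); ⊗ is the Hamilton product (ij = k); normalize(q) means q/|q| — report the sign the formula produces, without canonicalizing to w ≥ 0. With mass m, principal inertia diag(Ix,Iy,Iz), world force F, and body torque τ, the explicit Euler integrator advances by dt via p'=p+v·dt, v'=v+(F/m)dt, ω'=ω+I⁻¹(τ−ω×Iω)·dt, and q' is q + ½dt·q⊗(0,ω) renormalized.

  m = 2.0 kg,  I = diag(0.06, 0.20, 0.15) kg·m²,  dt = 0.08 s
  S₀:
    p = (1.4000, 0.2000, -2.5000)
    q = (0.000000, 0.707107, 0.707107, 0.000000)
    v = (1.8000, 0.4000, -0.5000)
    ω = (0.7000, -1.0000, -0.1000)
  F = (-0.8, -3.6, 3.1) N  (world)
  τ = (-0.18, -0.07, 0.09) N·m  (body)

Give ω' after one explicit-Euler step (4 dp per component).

ω' = (0.4667, -1.0305, 0.0003)

α = I⁻¹(τ − ω×Iω) = (-2.9167, -0.3815, 1.2533)
ω + α·dt = (0.4667, -1.0305, 0.0003)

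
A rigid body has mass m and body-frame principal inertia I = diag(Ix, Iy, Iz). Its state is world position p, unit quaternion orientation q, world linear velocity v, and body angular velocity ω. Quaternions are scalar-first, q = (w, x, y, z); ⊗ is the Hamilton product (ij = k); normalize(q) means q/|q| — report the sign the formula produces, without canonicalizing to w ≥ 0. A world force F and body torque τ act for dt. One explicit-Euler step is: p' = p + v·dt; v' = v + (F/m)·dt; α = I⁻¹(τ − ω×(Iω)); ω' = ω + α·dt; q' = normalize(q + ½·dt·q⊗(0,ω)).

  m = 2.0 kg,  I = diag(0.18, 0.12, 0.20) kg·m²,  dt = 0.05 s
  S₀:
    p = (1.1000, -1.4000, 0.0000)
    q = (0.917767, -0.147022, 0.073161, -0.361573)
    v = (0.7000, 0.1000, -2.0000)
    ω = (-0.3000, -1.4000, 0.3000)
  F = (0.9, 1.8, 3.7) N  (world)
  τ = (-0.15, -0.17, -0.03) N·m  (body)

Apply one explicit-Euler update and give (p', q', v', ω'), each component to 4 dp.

p' = (1.1350, -1.3950, -0.1000)
q' = (0.9213, -0.1659, 0.0448, -0.3488)
v' = (0.7225, 0.1450, -1.9075)
ω' = (-0.3323, -1.4716, 0.2988)

a = (0.4500, 0.9000, 1.8500)
p + v·dt = (1.1350, -1.3950, -0.1000)
v + (F/m)dt = (0.7225, 0.1450, -1.9075)
angular accel α = (-0.6467, -1.4317, -0.0240)
ω' = ω + α·dt = (-0.3323, -1.4716, 0.2988)
q⊗(0,ω) = (0.1667907, -0.7595840, -1.1322953, 0.5031092)
q + ½dt·q⊗(0,ω), renormalized = (0.9213, -0.1659, 0.0448, -0.3488)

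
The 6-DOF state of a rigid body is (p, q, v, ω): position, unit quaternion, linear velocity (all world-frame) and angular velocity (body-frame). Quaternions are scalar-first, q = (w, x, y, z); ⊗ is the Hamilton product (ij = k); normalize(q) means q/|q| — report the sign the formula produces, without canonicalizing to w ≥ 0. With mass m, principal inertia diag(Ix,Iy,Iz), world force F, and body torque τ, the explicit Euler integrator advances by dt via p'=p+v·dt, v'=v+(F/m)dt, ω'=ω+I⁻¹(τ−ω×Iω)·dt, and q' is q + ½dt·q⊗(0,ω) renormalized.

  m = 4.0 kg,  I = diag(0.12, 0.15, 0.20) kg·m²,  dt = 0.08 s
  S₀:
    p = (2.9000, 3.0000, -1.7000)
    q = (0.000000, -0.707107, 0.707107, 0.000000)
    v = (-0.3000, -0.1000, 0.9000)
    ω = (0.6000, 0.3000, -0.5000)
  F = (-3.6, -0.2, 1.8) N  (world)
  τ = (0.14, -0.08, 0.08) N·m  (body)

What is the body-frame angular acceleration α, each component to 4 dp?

precession coupling ω×(Iω) = (-0.0075, 0.0240, 0.0054)
angular accel α = (1.2292, -0.6933, 0.3730)

α = (1.2292, -0.6933, 0.3730)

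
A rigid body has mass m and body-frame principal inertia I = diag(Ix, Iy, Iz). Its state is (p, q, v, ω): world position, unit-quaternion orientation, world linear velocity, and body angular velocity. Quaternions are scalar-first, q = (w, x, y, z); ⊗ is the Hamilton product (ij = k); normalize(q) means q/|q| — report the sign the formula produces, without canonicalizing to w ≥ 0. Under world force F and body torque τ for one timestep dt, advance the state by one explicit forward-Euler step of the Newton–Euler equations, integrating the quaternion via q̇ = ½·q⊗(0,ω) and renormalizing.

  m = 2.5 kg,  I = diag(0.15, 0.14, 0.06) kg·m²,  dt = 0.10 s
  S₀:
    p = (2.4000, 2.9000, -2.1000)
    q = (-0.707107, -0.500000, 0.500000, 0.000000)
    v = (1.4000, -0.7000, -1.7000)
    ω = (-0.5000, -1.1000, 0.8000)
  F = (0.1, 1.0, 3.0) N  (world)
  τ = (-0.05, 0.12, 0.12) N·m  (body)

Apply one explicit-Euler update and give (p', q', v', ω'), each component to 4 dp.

p' = (2.5400, 2.8300, -2.2700)
q' = (-0.6903, -0.4611, 0.5574, 0.0117)
v' = (1.4040, -0.6600, -1.5800)
ω' = (-0.5803, -0.9886, 1.0092)

p' = p + v·dt = (2.5400, 2.8300, -2.2700)
new velocity v' = (1.4040, -0.6600, -1.5800)
ω×(Iω) gyroscopic = (0.0704, -0.0360, -0.0055)
α = I⁻¹(τ − ω×Iω) = (-0.8027, 1.1143, 2.0917)
new body rate ω' = (-0.5803, -0.9886, 1.0092)
2q̇ = q⊗(0,ω) = (0.3000000, 0.7535535, 1.1778177, 0.2343144)
updated quaternion q' = (-0.6903, -0.4611, 0.5574, 0.0117)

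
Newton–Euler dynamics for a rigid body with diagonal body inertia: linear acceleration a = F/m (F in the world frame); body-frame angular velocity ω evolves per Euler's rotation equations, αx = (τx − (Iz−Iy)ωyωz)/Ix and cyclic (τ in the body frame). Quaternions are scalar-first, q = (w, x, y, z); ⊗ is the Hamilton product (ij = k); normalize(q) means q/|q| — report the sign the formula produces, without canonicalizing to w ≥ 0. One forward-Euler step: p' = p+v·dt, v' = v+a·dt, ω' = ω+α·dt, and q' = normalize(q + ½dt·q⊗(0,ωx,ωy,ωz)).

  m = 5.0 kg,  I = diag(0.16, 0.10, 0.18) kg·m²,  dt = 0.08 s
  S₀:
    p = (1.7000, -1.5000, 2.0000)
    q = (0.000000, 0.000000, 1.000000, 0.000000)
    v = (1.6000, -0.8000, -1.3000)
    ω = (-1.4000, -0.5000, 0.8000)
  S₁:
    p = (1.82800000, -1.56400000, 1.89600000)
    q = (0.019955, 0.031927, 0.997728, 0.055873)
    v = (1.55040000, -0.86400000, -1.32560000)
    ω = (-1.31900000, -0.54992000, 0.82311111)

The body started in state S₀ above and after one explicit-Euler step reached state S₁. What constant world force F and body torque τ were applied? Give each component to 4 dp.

Δv = v₁−v₀ = (-0.04960000, -0.06400000, -0.02560000)
m·(v₁−v₀)/dt = (-3.1000, -4.0000, -1.6000)
Δω = ω₁−ω₀ = (0.08100000, -0.04992000, 0.02311111)
τ = I·(Δω/dt) + ω₀×(Iω₀) = (0.1300, -0.0400, 0.0100)

F = (-3.1000, -4.0000, -1.6000)
τ = (0.1300, -0.0400, 0.0100)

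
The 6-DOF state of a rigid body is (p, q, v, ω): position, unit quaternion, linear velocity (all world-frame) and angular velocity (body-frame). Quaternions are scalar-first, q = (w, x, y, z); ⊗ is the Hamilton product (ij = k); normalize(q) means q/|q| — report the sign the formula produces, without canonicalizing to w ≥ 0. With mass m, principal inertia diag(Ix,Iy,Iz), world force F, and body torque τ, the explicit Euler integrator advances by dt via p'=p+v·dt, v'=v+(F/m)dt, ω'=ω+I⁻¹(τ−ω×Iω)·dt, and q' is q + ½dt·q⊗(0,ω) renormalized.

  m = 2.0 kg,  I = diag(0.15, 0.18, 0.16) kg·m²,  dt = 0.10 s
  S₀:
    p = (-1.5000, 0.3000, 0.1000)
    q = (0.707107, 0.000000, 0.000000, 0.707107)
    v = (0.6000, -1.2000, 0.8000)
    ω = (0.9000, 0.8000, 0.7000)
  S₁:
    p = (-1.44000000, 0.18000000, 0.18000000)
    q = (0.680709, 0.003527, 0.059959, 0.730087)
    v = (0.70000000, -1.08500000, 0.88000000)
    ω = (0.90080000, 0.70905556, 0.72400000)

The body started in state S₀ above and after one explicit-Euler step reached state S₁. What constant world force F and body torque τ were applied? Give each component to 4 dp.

Δω = ω₁−ω₀ = (0.00080000, -0.09094444, 0.02400000)
ω₀×(Iω₀) = (-0.0112, -0.0063, 0.0216)
τ = I·(Δω/dt) + ω₀×(Iω₀) = (-0.0100, -0.1700, 0.0600)
velocity change Δv = (0.10000000, 0.11500000, 0.08000000)
applied force F = (2.0000, 2.3000, 1.6000)

F = (2.0000, 2.3000, 1.6000)
τ = (-0.0100, -0.1700, 0.0600)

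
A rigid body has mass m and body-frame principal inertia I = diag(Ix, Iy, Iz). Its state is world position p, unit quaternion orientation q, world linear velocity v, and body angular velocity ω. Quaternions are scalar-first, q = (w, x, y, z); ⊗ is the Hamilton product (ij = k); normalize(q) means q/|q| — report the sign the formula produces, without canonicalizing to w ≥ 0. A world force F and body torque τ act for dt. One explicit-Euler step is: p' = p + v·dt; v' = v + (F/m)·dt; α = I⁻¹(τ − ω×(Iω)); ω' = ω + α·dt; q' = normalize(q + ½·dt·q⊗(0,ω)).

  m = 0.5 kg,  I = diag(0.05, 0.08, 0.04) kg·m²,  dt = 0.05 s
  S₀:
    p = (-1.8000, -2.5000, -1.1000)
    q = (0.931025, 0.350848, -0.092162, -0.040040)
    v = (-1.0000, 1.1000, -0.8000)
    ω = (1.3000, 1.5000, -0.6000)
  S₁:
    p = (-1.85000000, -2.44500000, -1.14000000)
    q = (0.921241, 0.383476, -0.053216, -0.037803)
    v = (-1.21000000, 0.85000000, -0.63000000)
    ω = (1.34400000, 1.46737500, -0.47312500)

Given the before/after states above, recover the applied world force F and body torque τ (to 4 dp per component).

F = (-2.1000, -2.5000, 1.7000)
τ = (0.0800, -0.0600, 0.1600)

ω₁ − ω₀ = (0.04400000, -0.03262500, 0.12687500)
precession coupling = (0.0360, -0.0078, 0.0585)
I·α + gyro = (0.0800, -0.0600, 0.1600)
velocity change Δv = (-0.21000000, -0.25000000, 0.17000000)
m·(v₁−v₀)/dt = (-2.1000, -2.5000, 1.7000)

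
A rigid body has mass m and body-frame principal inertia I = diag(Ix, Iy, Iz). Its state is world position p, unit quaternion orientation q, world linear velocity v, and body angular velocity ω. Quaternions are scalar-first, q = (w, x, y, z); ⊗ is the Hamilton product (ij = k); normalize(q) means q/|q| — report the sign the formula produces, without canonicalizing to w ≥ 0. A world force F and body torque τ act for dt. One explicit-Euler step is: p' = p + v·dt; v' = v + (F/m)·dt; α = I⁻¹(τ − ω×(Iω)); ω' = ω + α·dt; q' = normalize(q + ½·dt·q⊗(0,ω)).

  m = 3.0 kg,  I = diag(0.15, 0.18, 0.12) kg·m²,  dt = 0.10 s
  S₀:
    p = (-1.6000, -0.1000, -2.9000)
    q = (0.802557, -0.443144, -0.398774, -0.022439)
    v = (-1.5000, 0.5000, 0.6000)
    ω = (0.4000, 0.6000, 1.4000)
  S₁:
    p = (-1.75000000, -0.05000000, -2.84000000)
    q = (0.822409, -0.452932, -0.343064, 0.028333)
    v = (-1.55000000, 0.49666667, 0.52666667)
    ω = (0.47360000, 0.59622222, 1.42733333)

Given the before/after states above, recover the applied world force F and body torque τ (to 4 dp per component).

Δv = v₁−v₀ = (-0.05000000, -0.00333333, -0.07333333)
applied force F = (-1.5000, -0.1000, -2.2000)
ω₁ − ω₀ = (0.07360000, -0.00377778, 0.02733333)
ω₀×(Iω₀) = (-0.0504, 0.0168, 0.0072)
τ = I·(Δω/dt) + ω₀×(Iω₀) = (0.0600, 0.0100, 0.0400)

F = (-1.5000, -0.1000, -2.2000)
τ = (0.0600, 0.0100, 0.0400)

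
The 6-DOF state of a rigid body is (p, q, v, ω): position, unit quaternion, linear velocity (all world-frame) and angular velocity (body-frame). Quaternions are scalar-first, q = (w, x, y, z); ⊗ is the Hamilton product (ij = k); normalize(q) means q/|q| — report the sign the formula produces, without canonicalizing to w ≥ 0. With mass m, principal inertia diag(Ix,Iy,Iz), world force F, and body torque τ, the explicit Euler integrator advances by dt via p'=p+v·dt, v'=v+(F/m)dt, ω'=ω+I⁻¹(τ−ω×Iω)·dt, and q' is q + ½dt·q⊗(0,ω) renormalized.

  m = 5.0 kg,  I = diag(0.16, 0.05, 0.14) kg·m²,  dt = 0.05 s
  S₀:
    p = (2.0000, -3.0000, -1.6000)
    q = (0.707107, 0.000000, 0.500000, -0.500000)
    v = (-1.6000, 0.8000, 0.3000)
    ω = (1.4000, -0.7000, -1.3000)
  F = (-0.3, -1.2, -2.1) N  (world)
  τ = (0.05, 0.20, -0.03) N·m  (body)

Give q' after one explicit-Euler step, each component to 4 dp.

q' = (0.6987, -0.0003, 0.4695, -0.5398)

Hamilton product q⊗(0,ω) = (-0.3000000, -0.0100502, -1.1949749, -1.6192391)
updated quaternion q' = (0.6987, -0.0003, 0.4695, -0.5398)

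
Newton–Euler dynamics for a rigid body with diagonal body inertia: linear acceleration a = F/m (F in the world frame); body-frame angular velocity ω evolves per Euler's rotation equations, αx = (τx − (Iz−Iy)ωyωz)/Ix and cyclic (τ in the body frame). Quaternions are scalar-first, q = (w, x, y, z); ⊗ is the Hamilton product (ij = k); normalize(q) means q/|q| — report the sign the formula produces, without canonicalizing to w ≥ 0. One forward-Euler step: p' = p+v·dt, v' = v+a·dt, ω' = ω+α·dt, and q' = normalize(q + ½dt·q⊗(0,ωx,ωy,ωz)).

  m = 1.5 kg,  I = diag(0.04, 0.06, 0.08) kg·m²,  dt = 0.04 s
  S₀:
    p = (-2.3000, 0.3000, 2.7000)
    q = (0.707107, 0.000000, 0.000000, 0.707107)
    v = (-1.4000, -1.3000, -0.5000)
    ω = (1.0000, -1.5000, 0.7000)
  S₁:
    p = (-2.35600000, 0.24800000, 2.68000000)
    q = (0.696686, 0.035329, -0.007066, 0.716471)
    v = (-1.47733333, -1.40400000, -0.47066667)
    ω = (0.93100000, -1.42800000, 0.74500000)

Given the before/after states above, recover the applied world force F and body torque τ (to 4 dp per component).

v₁ − v₀ = (-0.07733333, -0.10400000, 0.02933333)
applied force F = (-2.9000, -3.9000, 1.1000)
ω₁ − ω₀ = (-0.06900000, 0.07200000, 0.04500000)
precession coupling = (-0.0210, -0.0280, -0.0300)
I·α + gyro = (-0.0900, 0.0800, 0.0600)

F = (-2.9000, -3.9000, 1.1000)
τ = (-0.0900, 0.0800, 0.0600)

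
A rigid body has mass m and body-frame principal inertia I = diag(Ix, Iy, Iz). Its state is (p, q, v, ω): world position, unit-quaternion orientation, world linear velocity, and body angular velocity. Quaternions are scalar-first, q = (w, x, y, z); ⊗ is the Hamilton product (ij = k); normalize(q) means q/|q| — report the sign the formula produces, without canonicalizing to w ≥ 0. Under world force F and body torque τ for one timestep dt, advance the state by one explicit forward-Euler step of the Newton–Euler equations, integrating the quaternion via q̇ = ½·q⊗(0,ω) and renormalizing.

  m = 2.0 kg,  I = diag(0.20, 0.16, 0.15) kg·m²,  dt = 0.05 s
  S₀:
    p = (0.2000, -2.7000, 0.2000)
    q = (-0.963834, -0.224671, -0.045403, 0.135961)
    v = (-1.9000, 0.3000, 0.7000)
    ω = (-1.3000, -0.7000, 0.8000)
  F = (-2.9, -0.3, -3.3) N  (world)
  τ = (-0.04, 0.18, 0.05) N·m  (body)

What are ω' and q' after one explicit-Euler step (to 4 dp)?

ω' = (-1.3114, -0.6275, 0.8288)
q' = (-0.9738, -0.1917, -0.0284, 0.1190)

angular accel α = (-0.2280, 1.4500, 0.5760)
ω + α·dt = (-1.3114, -0.6275, 0.8288)
Hamilton product q⊗(0,ω) = (-0.4326232, 1.3118345, 0.6776713, -0.6728214)
updated quaternion q' = (-0.9738, -0.1917, -0.0284, 0.1190)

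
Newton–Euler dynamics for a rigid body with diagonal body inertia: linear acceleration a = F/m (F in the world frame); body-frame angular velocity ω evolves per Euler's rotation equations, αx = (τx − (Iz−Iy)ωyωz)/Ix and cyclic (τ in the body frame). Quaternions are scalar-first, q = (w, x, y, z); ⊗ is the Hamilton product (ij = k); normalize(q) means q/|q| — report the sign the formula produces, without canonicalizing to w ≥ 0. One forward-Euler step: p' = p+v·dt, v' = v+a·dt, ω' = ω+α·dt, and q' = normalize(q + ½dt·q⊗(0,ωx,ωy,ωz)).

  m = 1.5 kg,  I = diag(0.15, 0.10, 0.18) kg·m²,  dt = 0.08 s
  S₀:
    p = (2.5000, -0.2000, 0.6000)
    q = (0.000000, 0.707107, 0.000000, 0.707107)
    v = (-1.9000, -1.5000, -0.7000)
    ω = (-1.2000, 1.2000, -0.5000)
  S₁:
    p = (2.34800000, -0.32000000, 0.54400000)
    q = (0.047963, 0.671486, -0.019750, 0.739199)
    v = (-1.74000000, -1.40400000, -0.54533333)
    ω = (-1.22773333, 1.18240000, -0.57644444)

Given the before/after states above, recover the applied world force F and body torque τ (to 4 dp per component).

F = (3.0000, 1.8000, 2.9000)
τ = (-0.1000, -0.0400, -0.1000)

Δv = v₁−v₀ = (0.16000000, 0.09600000, 0.15466667)
m·(v₁−v₀)/dt = (3.0000, 1.8000, 2.9000)
Δω = ω₁−ω₀ = (-0.02773333, -0.01760000, -0.07644444)
precession coupling = (-0.0480, -0.0180, 0.0720)
τ = I·(Δω/dt) + ω₀×(Iω₀) = (-0.1000, -0.0400, -0.1000)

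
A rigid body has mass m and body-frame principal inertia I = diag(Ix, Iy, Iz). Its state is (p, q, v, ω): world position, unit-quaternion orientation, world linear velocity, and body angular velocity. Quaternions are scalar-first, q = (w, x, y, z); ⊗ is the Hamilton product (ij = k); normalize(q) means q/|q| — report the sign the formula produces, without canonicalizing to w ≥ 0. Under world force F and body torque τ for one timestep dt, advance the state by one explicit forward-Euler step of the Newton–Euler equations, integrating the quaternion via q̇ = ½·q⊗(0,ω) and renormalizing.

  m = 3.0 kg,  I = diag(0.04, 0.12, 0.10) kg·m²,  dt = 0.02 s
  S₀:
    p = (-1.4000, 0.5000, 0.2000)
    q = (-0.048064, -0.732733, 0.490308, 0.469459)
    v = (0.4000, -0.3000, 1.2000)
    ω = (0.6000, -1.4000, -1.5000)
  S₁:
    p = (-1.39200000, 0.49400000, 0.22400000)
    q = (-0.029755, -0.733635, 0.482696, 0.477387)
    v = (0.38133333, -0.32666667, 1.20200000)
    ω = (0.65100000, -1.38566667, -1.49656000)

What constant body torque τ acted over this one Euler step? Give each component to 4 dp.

τ = (0.0600, 0.1400, -0.0500)

rate change Δω = (0.05100000, 0.01433333, 0.00344000)
precession coupling = (-0.0420, 0.0540, -0.0672)
applied torque τ = (0.0600, 0.1400, -0.0500)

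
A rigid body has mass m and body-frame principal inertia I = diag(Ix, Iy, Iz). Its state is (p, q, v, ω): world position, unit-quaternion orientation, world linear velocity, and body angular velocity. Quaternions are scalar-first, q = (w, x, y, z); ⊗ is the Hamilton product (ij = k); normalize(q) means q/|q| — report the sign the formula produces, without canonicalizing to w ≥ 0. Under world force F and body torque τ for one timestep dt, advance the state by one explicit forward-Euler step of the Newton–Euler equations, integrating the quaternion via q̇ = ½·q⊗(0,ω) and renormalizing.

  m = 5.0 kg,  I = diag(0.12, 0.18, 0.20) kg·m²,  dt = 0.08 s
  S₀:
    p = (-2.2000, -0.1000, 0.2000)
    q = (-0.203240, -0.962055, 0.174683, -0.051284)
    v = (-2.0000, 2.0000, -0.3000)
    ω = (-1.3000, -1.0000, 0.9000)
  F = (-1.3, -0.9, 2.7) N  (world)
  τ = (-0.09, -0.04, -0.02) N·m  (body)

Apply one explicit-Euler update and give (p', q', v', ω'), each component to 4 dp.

p' = (-2.3600, 0.0600, 0.1760)
q' = (-0.2438, -0.9446, 0.2195, -0.0110)
v' = (-2.0208, 1.9856, -0.2568)
ω' = (-1.3480, -1.0594, 0.8608)

gyro term ω×Iω = (-0.0180, 0.0936, 0.0780)
α = I⁻¹(τ − ω×Iω) = (-0.6000, -0.7422, -0.4900)
ω + α·dt = (-1.3480, -1.0594, 0.8608)
Hamilton product q⊗(0,ω) = (-1.0298329, 0.3701427, 1.1357587, 1.0062269)
updated quaternion q' = (-0.2438, -0.9446, 0.2195, -0.0110)
linear accel F/m = (-0.2600, -0.1800, 0.5400)
p + v·dt = (-2.3600, 0.0600, 0.1760)
v' = v + a·dt = (-2.0208, 1.9856, -0.2568)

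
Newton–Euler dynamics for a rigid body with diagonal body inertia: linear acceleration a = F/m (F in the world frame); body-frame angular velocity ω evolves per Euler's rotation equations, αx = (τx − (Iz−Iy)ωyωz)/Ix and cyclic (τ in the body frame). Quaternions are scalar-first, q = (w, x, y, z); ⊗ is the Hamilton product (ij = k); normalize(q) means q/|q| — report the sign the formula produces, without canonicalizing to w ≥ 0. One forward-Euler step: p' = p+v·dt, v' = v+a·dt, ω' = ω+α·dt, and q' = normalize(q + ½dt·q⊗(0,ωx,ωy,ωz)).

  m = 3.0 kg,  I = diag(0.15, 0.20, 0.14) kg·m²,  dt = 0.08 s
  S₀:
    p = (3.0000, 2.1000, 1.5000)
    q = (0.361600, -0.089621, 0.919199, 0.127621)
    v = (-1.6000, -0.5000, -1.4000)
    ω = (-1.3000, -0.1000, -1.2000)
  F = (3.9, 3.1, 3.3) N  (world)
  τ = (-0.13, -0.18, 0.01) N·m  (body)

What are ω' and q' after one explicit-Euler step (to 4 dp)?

ω' = (-1.3655, -0.1782, -1.1980)
q' = (0.3658, -0.1517, 0.9045, 0.1580)

(τ − ω×Iω)/I = (-0.8187, -0.9780, 0.0250)
new body rate ω' = (-1.3655, -0.1782, -1.1980)
Hamilton product q⊗(0,ω) = (0.1285578, -1.5603567, -0.3096125, 0.7700008)
q + ½dt·q⊗(0,ω), renormalized = (0.3658, -0.1517, 0.9045, 0.1580)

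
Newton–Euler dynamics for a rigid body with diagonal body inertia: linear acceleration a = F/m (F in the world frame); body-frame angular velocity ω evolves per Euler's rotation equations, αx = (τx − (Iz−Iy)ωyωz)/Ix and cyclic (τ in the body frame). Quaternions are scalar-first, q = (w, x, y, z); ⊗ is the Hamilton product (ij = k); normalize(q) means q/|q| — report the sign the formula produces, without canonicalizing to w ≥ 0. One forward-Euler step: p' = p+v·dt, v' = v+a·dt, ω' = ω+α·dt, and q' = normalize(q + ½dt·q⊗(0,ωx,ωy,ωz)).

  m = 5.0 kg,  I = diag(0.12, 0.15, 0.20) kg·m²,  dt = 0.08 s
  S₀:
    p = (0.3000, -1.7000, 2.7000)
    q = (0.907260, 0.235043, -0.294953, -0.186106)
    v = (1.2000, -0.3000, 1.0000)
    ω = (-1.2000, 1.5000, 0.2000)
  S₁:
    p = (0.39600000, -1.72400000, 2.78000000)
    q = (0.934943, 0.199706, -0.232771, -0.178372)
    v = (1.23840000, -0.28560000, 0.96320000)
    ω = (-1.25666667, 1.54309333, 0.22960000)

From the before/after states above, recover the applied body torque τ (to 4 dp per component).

Δω = ω₁−ω₀ = (-0.05666667, 0.04309333, 0.02960000)
precession coupling = (0.0150, 0.0192, -0.0540)
I·α + gyro = (-0.0700, 0.1000, 0.0200)

τ = (-0.0700, 0.1000, 0.0200)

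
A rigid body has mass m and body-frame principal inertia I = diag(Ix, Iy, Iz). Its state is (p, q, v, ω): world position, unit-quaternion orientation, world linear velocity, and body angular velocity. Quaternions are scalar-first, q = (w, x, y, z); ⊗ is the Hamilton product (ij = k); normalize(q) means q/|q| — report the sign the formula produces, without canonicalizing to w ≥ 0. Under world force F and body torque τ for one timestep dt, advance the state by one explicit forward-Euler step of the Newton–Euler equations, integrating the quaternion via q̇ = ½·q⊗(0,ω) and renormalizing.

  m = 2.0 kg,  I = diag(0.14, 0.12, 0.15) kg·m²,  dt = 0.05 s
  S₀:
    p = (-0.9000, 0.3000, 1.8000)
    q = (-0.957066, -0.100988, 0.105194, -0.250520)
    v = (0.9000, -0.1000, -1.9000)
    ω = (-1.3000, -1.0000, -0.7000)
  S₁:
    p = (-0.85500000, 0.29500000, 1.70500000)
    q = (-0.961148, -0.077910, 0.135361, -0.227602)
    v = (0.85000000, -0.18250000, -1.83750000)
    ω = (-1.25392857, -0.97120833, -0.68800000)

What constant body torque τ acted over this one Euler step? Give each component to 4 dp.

rate change Δω = (0.04607143, 0.02879167, 0.01200000)
applied torque τ = (0.1500, 0.0600, 0.0100)

τ = (0.1500, 0.0600, 0.0100)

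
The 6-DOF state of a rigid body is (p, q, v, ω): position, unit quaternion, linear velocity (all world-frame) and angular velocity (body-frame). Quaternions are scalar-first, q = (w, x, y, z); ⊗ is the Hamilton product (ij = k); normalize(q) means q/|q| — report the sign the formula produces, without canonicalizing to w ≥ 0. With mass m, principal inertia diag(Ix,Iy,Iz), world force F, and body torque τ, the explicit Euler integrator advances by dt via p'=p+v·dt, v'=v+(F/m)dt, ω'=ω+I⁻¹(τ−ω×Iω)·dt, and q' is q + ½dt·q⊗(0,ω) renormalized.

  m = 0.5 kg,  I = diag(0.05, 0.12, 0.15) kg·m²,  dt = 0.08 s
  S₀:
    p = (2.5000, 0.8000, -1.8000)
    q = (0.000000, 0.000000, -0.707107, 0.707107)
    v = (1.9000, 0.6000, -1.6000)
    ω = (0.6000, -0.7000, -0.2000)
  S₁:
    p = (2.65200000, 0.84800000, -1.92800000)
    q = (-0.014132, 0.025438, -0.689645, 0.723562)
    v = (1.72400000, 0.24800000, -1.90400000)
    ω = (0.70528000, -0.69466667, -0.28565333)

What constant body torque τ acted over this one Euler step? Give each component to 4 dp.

τ = (0.0700, 0.0200, -0.1900)

Δω = ω₁−ω₀ = (0.10528000, 0.00533333, -0.08565333)
ω₀×(Iω₀) = (0.0042, 0.0120, -0.0294)
I·α + gyro = (0.0700, 0.0200, -0.1900)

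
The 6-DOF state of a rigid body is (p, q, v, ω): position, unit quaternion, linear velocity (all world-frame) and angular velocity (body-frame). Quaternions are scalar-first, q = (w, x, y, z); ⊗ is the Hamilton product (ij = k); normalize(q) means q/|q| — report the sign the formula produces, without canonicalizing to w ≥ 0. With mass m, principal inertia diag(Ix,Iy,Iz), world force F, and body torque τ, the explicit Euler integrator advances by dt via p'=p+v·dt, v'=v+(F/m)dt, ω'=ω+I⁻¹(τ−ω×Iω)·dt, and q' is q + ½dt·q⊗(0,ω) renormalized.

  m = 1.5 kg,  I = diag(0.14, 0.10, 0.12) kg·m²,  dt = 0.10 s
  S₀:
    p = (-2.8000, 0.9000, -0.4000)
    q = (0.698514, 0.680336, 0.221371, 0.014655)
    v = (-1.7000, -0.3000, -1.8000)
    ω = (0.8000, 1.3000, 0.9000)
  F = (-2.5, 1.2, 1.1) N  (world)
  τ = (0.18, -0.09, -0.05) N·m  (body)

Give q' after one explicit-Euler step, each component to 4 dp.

q' = (0.6537, 0.7145, 0.2358, 0.0811)

q⊗(0,ω) = (-0.8452406, 0.7389936, 0.3074898, 1.3360026)
q' = normalize(q + ½dt·q⊗(0,ω)) = (0.6537, 0.7145, 0.2358, 0.0811)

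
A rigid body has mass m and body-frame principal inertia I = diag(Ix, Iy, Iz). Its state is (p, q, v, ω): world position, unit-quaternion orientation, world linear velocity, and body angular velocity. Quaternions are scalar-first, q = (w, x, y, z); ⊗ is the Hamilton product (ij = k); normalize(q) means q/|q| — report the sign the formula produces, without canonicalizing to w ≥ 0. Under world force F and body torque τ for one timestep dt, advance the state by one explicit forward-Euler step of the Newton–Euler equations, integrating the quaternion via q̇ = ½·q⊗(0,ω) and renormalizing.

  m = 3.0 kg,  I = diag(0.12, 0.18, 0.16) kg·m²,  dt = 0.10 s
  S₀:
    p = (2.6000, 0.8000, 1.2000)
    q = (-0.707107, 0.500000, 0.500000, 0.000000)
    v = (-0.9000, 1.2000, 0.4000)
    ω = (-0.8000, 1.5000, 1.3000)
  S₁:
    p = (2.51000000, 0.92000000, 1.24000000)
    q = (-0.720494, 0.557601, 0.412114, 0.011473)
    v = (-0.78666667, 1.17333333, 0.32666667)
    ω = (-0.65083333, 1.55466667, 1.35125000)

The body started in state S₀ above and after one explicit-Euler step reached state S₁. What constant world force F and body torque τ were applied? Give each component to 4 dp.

F = (3.4000, -0.8000, -2.2000)
τ = (0.1400, 0.1400, 0.0100)

v₁ − v₀ = (0.11333333, -0.02666667, -0.07333333)
applied force F = (3.4000, -0.8000, -2.2000)
rate change Δω = (0.14916667, 0.05466667, 0.05125000)
τ = I·(Δω/dt) + ω₀×(Iω₀) = (0.1400, 0.1400, 0.0100)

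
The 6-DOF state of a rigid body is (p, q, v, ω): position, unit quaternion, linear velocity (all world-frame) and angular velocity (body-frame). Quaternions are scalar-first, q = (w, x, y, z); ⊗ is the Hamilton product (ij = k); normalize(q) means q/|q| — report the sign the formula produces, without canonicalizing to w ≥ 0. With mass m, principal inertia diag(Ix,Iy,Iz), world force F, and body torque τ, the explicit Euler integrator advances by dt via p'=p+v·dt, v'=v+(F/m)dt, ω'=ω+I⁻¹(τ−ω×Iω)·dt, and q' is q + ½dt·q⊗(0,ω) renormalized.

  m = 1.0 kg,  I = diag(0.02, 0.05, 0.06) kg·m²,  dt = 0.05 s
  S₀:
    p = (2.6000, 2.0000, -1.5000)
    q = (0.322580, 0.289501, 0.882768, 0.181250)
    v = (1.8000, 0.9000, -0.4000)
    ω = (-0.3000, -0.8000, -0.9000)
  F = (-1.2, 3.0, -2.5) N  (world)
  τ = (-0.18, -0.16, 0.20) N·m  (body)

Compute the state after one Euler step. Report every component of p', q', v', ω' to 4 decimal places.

new position p' = (2.6900, 2.0450, -1.5200)
new velocity v' = (1.7400, 1.0500, -0.5250)
gyro term ω×Iω = (0.0072, -0.0108, 0.0072)
α = I⁻¹(τ − ω×Iω) = (-9.3600, -2.9840, 3.2133)
ω' = ω + α·dt = (-0.7680, -0.9492, -0.7393)
Hamilton product q⊗(0,ω) = (0.9561897, -0.7462652, -0.0518881, -0.2570924)
q' = normalize(q + ½dt·q⊗(0,ω)) = (0.3463, 0.2707, 0.8810, 0.1747)

p' = (2.6900, 2.0450, -1.5200)
q' = (0.3463, 0.2707, 0.8810, 0.1747)
v' = (1.7400, 1.0500, -0.5250)
ω' = (-0.7680, -0.9492, -0.7393)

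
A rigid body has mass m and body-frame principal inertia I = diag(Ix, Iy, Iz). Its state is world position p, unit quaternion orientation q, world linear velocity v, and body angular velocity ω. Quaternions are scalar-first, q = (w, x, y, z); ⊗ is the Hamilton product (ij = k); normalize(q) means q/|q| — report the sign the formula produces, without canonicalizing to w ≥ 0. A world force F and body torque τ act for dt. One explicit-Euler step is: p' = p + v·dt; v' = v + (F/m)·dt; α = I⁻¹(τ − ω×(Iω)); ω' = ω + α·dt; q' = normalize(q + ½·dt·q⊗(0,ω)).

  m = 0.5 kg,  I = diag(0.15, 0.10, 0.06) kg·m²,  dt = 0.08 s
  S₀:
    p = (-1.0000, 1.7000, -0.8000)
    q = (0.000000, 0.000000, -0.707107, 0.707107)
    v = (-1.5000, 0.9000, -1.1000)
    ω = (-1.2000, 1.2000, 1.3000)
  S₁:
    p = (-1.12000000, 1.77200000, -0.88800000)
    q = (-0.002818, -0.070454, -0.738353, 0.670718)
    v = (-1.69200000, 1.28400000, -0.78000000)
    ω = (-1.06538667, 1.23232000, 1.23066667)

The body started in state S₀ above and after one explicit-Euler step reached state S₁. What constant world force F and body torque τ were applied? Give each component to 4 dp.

F = (-1.2000, 2.4000, 2.0000)
τ = (0.1900, -0.1000, 0.0200)

v₁ − v₀ = (-0.19200000, 0.38400000, 0.32000000)
F = m·Δv/dt = (-1.2000, 2.4000, 2.0000)
rate change Δω = (0.13461333, 0.03232000, -0.06933333)
gyro term ω₀×Iω₀ = (-0.0624, -0.1404, 0.0720)
τ = I·(Δω/dt) + ω₀×(Iω₀) = (0.1900, -0.1000, 0.0200)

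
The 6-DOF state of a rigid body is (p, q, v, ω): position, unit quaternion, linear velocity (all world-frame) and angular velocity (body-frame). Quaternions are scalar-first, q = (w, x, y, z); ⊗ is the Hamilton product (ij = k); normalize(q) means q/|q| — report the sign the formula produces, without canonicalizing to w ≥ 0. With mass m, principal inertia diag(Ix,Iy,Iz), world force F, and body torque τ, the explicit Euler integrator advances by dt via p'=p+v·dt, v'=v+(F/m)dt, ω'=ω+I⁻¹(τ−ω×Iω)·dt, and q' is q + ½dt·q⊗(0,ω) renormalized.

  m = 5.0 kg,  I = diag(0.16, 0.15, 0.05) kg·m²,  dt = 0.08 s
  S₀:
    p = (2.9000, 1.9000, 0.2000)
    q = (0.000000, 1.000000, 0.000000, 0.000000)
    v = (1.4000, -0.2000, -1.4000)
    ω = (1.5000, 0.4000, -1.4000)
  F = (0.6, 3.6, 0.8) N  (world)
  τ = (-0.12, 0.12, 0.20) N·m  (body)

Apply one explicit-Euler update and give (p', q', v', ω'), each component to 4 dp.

p' = (3.0120, 1.8840, 0.0880)
q' = (-0.0598, 0.9965, 0.0558, 0.0159)
v' = (1.4096, -0.1424, -1.3872)
ω' = (1.4120, 0.5872, -1.0704)

α = I⁻¹(τ − ω×Iω) = (-1.1000, 2.3400, 4.1200)
new body rate ω' = (1.4120, 0.5872, -1.0704)
q⊗(0,ω) = (-1.5000000, 0.0000000, 1.4000000, 0.4000000)
updated quaternion q' = (-0.0598, 0.9965, 0.0558, 0.0159)
a = (0.1200, 0.7200, 0.1600)
p + v·dt = (3.0120, 1.8840, 0.0880)
new velocity v' = (1.4096, -0.1424, -1.3872)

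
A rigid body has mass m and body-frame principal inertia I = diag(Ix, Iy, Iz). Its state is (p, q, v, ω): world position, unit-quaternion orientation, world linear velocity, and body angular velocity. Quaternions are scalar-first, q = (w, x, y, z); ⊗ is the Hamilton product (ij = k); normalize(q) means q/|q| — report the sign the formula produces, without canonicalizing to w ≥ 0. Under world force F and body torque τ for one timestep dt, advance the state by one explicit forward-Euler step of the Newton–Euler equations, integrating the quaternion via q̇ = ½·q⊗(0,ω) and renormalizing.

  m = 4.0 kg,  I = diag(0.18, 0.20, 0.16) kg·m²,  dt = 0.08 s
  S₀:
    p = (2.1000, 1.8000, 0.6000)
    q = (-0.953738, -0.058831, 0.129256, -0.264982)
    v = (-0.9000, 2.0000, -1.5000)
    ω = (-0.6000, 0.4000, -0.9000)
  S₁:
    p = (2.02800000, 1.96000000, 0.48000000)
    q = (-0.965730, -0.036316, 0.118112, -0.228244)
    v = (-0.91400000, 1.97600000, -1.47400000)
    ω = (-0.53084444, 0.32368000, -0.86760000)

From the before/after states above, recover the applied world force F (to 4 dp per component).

F = (-0.7000, -1.2000, 1.3000)

velocity change Δv = (-0.01400000, -0.02400000, 0.02600000)
m·(v₁−v₀)/dt = (-0.7000, -1.2000, 1.3000)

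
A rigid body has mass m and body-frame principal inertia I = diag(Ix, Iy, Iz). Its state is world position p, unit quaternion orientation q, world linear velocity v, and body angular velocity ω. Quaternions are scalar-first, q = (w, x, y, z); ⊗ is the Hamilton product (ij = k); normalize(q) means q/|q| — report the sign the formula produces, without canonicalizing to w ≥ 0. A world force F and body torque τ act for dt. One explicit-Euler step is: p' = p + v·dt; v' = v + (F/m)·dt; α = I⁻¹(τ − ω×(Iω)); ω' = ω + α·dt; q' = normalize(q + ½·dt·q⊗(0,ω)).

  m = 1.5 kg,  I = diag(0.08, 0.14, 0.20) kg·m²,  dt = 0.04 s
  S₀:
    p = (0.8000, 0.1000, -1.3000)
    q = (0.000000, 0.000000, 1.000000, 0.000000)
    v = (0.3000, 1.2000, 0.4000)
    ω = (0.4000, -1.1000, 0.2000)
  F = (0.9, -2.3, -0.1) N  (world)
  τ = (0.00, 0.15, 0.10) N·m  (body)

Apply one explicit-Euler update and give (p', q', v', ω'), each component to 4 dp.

gyro term ω×Iω = (-0.0132, -0.0096, -0.0264)
α = I⁻¹(τ − ω×Iω) = (0.1650, 1.1400, 0.6320)
new body rate ω' = (0.4066, -1.0544, 0.2253)
q⊗(0,ω) = (1.1000000, 0.2000000, 0.0000000, -0.4000000)
q' = normalize(q + ½dt·q⊗(0,ω)) = (0.0220, 0.0040, 0.9997, -0.0080)
a = F/m = (0.6000, -1.5333, -0.0667)
p + v·dt = (0.8120, 0.1480, -1.2840)
v + (F/m)dt = (0.3240, 1.1387, 0.3973)

p' = (0.8120, 0.1480, -1.2840)
q' = (0.0220, 0.0040, 0.9997, -0.0080)
v' = (0.3240, 1.1387, 0.3973)
ω' = (0.4066, -1.0544, 0.2253)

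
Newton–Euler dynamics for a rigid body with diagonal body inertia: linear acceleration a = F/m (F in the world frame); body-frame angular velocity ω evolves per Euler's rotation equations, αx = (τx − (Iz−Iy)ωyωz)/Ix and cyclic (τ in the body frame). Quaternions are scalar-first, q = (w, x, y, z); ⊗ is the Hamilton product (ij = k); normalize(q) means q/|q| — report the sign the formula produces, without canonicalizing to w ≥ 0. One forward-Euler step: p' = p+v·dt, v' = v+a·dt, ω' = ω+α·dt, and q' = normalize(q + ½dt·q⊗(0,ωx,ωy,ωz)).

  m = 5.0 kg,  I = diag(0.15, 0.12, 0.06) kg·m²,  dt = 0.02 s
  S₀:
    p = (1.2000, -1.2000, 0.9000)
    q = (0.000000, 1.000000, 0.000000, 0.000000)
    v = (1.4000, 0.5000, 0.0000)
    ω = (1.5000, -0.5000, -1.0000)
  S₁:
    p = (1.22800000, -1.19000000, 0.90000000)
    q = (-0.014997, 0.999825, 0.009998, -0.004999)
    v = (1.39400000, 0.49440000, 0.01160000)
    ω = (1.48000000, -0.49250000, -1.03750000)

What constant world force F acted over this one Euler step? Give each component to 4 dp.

velocity change Δv = (-0.00600000, -0.00560000, 0.01160000)
m·(v₁−v₀)/dt = (-1.5000, -1.4000, 2.9000)

F = (-1.5000, -1.4000, 2.9000)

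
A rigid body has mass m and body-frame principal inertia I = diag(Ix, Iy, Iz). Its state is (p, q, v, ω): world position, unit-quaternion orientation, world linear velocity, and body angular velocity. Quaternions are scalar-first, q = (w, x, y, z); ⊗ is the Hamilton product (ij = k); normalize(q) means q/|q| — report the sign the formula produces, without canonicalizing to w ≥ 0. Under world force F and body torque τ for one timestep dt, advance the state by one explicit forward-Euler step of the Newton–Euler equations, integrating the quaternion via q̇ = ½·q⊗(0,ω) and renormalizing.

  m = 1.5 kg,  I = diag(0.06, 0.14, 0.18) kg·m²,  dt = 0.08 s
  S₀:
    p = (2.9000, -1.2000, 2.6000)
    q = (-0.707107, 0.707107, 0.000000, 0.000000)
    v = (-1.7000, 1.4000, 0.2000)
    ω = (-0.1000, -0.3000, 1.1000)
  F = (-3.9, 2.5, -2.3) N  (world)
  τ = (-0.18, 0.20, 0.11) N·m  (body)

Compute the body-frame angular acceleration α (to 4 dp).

α = (-2.7800, 1.3343, 0.5978)

gyro term ω×Iω = (-0.0132, 0.0132, 0.0024)
angular accel α = (-2.7800, 1.3343, 0.5978)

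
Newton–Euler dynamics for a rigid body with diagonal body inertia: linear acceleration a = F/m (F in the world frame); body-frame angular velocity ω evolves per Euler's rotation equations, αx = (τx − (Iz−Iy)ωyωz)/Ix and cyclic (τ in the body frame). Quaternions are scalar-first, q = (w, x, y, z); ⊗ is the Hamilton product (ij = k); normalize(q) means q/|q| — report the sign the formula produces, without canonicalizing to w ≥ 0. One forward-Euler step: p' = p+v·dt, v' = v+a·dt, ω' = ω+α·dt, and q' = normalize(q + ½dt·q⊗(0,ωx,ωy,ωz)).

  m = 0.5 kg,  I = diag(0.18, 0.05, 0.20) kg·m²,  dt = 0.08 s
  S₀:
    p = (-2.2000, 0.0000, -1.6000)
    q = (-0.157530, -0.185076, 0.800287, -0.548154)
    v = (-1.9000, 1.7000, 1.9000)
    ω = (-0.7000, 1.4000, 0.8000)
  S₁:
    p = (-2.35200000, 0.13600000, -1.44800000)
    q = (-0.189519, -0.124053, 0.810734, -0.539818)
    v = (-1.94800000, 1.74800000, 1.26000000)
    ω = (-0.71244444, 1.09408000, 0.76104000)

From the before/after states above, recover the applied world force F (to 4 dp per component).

Δv = v₁−v₀ = (-0.04800000, 0.04800000, -0.64000000)
applied force F = (-0.3000, 0.3000, -4.0000)

F = (-0.3000, 0.3000, -4.0000)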